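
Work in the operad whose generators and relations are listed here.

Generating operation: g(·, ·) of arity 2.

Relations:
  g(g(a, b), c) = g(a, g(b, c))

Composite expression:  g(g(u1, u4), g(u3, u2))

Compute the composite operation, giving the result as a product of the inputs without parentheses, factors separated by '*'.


u1 * u4 * u3 * u2

Every regrouping of g is equal, so read the u-inputs in written order.
g(u1, u4) linearizes to u1 * u4
g(u3, u2) linearizes to u3 * u2
g(g(u1, u4), g(u3, u2)) linearizes to u1 * u4 * u3 * u2


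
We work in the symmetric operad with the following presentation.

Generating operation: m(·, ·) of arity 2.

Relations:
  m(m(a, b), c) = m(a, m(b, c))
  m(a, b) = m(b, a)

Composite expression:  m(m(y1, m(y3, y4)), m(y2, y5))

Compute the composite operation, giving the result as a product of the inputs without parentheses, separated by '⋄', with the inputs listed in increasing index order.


Any arrangement under m is one operation, so sort the y-inputs.
m(y3, y4) unparenthesizes to y3 ⋄ y4
m(y1, m(y3, y4)) unparenthesizes to y1 ⋄ y3 ⋄ y4
m(y2, y5) unparenthesizes to y2 ⋄ y5
m(m(y1, m(y3, y4)), m(y2, y5)) unparenthesizes to y1 ⋄ y3 ⋄ y4 ⋄ y2 ⋄ y5
reordering the factors by index: y1 ⋄ y2 ⋄ y3 ⋄ y4 ⋄ y5

y1 ⋄ y2 ⋄ y3 ⋄ y4 ⋄ y5


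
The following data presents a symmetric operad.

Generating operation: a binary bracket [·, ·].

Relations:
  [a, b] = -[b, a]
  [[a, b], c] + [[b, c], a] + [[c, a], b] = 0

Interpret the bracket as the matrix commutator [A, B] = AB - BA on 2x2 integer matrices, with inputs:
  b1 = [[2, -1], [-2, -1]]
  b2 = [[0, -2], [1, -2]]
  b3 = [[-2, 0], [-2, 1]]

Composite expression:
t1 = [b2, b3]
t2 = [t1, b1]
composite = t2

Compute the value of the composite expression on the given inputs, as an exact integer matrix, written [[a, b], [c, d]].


[[13, 10], [19, -13]]

[b2, b3] = [[4, -6], [1, -4]]
[[b2, b3], b1] = [[13, 10], [19, -13]]


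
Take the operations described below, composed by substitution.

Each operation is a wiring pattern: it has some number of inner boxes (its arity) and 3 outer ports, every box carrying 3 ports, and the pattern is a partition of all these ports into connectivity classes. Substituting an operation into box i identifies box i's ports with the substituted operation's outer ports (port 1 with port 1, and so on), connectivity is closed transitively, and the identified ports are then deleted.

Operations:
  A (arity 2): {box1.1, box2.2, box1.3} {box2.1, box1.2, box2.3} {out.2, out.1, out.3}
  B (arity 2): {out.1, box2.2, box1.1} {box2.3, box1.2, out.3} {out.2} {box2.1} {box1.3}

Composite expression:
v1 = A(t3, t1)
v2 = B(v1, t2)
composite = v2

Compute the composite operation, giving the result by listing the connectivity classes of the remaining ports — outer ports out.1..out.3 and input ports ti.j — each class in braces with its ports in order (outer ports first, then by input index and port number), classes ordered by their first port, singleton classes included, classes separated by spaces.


{out.1, out.3, t2.2, t2.3} {out.2} {t1.1, t1.3, t3.2} {t1.2, t3.1, t3.3} {t2.1}

Reachability decides: close wires over B-identified ports.
after A, the pattern on (t3, t1) reads {out.1, out.2, out.3} {t1.1, t1.3, t3.2} {t1.2, t3.1, t3.3} (out.j = its outer ports)
after B, the pattern on (t3, t1, t2) reads {out.1, out.3, t2.2, t2.3} {out.2} {t1.1, t1.3, t3.2} {t1.2, t3.1, t3.3} {t2.1} (out.j = its outer ports)


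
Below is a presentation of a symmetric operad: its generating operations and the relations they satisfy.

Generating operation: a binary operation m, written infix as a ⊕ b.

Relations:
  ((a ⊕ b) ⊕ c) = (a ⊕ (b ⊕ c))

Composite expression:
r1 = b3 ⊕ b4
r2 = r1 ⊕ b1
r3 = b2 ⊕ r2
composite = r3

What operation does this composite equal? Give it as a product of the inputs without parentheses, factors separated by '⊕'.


b2 ⊕ b3 ⊕ b4 ⊕ b1

The m-tree's shape is irrelevant; the b-reading-order decides.
(b3 ⊕ b4) spells out as b3 ⊕ b4
((b3 ⊕ b4) ⊕ b1) spells out as b3 ⊕ b4 ⊕ b1
(b2 ⊕ ((b3 ⊕ b4) ⊕ b1)) spells out as b2 ⊕ b3 ⊕ b4 ⊕ b1


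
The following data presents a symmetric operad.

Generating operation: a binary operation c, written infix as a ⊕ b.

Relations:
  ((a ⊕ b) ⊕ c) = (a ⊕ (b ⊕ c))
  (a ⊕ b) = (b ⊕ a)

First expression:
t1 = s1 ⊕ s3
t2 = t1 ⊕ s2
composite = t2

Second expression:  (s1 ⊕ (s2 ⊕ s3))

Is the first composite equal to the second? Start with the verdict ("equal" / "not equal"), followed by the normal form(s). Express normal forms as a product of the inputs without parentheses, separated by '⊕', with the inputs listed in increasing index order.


Normal form of the first expression: s1 ⊕ s2 ⊕ s3
Normal form of the second expression: s1 ⊕ s2 ⊕ s3
The normal forms match — equal.

equal; the common form is s1 ⊕ s2 ⊕ s3


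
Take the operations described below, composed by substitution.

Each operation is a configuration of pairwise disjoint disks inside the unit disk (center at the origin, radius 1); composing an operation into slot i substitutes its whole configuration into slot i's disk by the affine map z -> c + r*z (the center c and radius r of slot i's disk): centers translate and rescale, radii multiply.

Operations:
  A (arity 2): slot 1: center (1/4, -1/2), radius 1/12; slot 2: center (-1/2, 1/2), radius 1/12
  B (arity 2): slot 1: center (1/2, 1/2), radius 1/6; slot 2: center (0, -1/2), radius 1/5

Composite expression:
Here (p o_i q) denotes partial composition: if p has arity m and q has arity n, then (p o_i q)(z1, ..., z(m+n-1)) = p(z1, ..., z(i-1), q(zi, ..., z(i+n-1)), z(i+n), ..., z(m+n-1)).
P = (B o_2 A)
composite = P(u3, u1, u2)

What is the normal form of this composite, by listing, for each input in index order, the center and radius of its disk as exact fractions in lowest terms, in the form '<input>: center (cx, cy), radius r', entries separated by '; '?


u1: center (1/20, -3/5), radius 1/60; u2: center (-1/10, -2/5), radius 1/60; u3: center (1/2, 1/2), radius 1/6

Follow each u-input down from B: c' goes to c + r*c', radius to r*r'.
u3: after 1 affine step, its disk has center (1/2, 1/2), radius 1/6
u1: after 2 affine steps, its disk has center (1/20, -3/5), radius 1/60
u2: after 2 affine steps, its disk has center (-1/10, -2/5), radius 1/60


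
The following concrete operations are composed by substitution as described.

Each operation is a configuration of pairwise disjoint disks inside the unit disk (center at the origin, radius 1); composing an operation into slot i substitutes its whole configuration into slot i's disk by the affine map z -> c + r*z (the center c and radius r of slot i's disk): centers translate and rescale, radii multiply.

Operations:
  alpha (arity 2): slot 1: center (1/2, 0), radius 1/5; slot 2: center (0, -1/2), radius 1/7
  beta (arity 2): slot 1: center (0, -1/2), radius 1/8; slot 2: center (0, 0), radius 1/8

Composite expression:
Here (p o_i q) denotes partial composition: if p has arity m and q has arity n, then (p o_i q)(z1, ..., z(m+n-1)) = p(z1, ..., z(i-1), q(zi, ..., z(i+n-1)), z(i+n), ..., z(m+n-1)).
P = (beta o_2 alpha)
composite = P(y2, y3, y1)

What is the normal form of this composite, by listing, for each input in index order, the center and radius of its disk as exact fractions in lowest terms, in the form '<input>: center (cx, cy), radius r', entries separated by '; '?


y1: center (0, -1/16), radius 1/56; y2: center (0, -1/2), radius 1/8; y3: center (1/16, 0), radius 1/40


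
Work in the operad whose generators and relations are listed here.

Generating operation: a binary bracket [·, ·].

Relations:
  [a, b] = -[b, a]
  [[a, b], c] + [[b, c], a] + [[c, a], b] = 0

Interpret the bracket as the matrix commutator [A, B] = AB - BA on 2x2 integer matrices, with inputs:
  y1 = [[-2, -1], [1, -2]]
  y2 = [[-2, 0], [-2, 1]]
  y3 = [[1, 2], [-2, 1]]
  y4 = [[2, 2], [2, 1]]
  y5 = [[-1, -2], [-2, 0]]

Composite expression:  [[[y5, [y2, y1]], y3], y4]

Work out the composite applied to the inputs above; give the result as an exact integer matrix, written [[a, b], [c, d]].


[[0, 0], [0, 0]]


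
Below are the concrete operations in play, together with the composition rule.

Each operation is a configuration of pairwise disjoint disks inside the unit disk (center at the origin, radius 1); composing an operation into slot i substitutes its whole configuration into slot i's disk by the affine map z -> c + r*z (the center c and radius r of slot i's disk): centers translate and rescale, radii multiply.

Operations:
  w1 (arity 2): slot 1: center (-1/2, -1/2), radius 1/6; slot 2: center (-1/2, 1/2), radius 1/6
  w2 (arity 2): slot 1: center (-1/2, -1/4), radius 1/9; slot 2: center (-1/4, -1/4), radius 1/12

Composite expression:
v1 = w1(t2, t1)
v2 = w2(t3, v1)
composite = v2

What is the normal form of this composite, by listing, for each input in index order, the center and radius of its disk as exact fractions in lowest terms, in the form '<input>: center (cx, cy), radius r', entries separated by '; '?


t1: center (-7/24, -5/24), radius 1/72; t2: center (-7/24, -7/24), radius 1/72; t3: center (-1/2, -1/4), radius 1/9

Only the slot chain above each t matters under w2; compose those maps.
t3 passes through 1 substitution, ending at center (-1/2, -1/4), radius 1/9
t2 passes through 2 substitutions, ending at center (-7/24, -7/24), radius 1/72
t1 passes through 2 substitutions, ending at center (-7/24, -5/24), radius 1/72


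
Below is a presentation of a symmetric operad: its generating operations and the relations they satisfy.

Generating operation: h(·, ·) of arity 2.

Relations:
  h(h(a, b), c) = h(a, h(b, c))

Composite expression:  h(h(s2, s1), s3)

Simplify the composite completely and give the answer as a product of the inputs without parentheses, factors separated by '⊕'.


s2 ⊕ s1 ⊕ s3


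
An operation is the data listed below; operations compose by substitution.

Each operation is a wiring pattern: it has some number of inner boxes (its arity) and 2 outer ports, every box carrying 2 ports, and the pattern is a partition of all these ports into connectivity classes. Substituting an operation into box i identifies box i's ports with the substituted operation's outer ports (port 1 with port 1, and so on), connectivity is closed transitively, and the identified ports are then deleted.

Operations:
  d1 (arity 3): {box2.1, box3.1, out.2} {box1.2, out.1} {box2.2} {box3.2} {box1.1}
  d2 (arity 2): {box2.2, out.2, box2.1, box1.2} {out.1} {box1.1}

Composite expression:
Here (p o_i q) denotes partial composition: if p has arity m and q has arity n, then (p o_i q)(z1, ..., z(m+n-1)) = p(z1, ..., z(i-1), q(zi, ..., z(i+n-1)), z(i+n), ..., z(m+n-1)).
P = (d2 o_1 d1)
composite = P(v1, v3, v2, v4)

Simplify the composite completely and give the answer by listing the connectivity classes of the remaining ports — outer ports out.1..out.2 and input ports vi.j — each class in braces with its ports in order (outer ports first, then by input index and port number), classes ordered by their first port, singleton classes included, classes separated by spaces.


{out.1} {out.2, v2.1, v3.1, v4.1, v4.2} {v1.1} {v1.2} {v2.2} {v3.2}

Reachability decides: close wires over d2-identified ports.
stage d1: inputs (v1, v3, v2), connectivity {out.1, v1.2} {out.2, v2.1, v3.1} {v1.1} {v2.2} {v3.2}, out.j its boundary
stage d2: inputs (v1, v3, v2, v4), connectivity {out.1} {out.2, v2.1, v3.1, v4.1, v4.2} {v1.1} {v1.2} {v2.2} {v3.2}, out.j its boundary


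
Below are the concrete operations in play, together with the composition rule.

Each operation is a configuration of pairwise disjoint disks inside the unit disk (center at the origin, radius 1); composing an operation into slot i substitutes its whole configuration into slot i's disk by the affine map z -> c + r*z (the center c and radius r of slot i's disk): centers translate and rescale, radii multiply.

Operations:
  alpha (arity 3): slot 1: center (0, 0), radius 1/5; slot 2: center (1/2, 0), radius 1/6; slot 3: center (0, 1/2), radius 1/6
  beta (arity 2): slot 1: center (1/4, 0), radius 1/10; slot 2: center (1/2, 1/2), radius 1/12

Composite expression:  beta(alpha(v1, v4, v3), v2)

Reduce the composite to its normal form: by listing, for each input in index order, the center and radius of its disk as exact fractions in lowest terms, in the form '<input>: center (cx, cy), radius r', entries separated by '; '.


v1: center (1/4, 0), radius 1/50; v2: center (1/2, 1/2), radius 1/12; v3: center (1/4, 1/20), radius 1/60; v4: center (3/10, 0), radius 1/60

Below beta, radii multiply path by path; the v-disk centers shift.
tracing v1 down its 2-map path: center (1/4, 0), radius 1/50
tracing v4 down its 2-map path: center (3/10, 0), radius 1/60
tracing v3 down its 2-map path: center (1/4, 1/20), radius 1/60
tracing v2 down its 1-map path: center (1/2, 1/2), radius 1/12


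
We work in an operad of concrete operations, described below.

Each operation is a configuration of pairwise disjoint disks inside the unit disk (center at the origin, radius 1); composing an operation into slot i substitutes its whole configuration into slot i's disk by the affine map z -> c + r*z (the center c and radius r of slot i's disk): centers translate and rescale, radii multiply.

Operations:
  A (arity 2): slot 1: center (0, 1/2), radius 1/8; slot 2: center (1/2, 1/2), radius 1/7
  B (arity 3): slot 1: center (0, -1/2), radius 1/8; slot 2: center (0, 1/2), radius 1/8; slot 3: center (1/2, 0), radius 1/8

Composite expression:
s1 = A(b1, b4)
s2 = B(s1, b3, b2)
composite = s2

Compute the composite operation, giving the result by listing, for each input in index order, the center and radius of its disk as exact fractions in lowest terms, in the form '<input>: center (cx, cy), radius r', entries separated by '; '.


Affine substitution under B: radii multiply and b-centers shift.
b1 passes through 2 substitutions, ending at center (0, -7/16), radius 1/64
b4 passes through 2 substitutions, ending at center (1/16, -7/16), radius 1/56
b3 passes through 1 substitution, ending at center (0, 1/2), radius 1/8
b2 passes through 1 substitution, ending at center (1/2, 0), radius 1/8

b1: center (0, -7/16), radius 1/64; b2: center (1/2, 0), radius 1/8; b3: center (0, 1/2), radius 1/8; b4: center (1/16, -7/16), radius 1/56


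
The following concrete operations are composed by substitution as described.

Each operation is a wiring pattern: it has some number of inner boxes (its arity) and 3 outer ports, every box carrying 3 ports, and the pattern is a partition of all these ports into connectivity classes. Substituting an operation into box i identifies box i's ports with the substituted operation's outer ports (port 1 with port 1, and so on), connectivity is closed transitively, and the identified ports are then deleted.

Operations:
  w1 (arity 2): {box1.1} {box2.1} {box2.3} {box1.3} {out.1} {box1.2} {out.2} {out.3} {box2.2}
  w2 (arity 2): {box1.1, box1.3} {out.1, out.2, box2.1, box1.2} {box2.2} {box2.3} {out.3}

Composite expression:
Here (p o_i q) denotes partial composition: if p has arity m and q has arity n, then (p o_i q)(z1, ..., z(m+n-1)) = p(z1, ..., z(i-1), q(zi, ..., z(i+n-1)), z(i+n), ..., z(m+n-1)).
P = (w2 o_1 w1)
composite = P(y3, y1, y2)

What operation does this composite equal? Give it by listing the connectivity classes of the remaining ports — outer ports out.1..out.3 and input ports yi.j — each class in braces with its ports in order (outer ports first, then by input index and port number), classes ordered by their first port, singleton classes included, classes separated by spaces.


{out.1, out.2, y2.1} {out.3} {y1.1} {y1.2} {y1.3} {y2.2} {y2.3} {y3.1} {y3.2} {y3.3}

After gluing at w2, chains via deleted ports link the y-ports.
stage w1: inputs (y3, y1), connectivity {out.1} {out.2} {out.3} {y1.1} {y1.2} {y1.3} {y3.1} {y3.2} {y3.3}, out.j its boundary
stage w2: inputs (y3, y1, y2), connectivity {out.1, out.2, y2.1} {out.3} {y1.1} {y1.2} {y1.3} {y2.2} {y2.3} {y3.1} {y3.2} {y3.3}, out.j its boundary


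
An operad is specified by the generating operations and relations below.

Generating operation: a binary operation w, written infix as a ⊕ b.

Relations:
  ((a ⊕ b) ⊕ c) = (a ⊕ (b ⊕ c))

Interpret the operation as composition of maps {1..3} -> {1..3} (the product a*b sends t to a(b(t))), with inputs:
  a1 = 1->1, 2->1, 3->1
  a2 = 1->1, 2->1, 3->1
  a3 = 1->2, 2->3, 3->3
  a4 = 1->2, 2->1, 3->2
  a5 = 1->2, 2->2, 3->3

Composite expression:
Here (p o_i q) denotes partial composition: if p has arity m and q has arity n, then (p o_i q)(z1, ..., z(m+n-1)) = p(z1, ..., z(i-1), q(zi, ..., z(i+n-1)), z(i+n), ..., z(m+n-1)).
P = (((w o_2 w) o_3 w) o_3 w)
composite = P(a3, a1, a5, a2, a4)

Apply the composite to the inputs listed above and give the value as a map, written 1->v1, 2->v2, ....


(a5 ⊕ a2) = 1->2, 2->2, 3->2
((a5 ⊕ a2) ⊕ a4) = 1->2, 2->2, 3->2
(a1 ⊕ ((a5 ⊕ a2) ⊕ a4)) = 1->1, 2->1, 3->1
(a3 ⊕ (a1 ⊕ ((a5 ⊕ a2) ⊕ a4))) = 1->2, 2->2, 3->2

1->2, 2->2, 3->2


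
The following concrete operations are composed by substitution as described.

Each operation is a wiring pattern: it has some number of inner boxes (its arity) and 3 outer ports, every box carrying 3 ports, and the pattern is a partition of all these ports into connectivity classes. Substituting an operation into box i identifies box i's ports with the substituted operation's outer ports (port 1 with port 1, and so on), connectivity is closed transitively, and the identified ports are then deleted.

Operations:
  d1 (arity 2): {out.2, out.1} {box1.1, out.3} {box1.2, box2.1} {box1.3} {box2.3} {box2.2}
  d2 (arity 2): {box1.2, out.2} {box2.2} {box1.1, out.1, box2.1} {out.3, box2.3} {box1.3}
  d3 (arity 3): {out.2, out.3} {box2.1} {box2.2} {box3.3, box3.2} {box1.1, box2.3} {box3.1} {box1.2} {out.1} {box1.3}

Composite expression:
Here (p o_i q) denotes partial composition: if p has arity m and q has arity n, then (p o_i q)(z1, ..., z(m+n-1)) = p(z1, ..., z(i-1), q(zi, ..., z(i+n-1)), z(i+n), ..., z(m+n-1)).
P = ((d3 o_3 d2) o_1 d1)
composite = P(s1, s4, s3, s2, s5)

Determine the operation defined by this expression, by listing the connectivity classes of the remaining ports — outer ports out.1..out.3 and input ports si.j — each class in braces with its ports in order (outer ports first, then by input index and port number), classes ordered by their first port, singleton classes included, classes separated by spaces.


{out.1} {out.2, out.3} {s1.1} {s1.2, s4.1} {s1.3} {s2.1, s5.1} {s2.2, s5.3} {s2.3} {s3.1} {s3.2} {s3.3} {s4.2} {s4.3} {s5.2}

Reachability decides: close wires over d3-identified ports.
composing d1 on (s1, s4), with out.j its own outer ports: {out.1, out.2} {out.3, s1.1} {s1.2, s4.1} {s1.3} {s4.2} {s4.3}
composing d2 on (s2, s5), with out.j its own outer ports: {out.1, s2.1, s5.1} {out.2, s2.2} {out.3, s5.3} {s2.3} {s5.2}
composing d3 on (s1, s4, s3, s2, s5), with out.j its own outer ports: {out.1} {out.2, out.3} {s1.1} {s1.2, s4.1} {s1.3} {s2.1, s5.1} {s2.2, s5.3} {s2.3} {s3.1} {s3.2} {s3.3} {s4.2} {s4.3} {s5.2}


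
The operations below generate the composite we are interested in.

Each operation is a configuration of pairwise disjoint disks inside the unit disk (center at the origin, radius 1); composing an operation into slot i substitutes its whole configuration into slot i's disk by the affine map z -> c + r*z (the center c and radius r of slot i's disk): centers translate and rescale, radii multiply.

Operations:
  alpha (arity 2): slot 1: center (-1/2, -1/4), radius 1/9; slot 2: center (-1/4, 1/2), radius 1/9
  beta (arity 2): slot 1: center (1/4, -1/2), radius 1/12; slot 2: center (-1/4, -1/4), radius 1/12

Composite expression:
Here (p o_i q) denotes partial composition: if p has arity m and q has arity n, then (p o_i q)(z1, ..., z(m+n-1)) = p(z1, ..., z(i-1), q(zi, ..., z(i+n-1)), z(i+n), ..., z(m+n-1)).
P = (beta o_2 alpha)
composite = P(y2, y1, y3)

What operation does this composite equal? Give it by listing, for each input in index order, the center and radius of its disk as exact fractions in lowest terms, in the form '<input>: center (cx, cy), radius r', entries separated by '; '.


y1: center (-7/24, -13/48), radius 1/108; y2: center (1/4, -1/2), radius 1/12; y3: center (-13/48, -5/24), radius 1/108

Nesting under beta composes maps z -> c + r*z down each y-path.
y2 passes through 1 substitution, ending at center (1/4, -1/2), radius 1/12
y1 passes through 2 substitutions, ending at center (-7/24, -13/48), radius 1/108
y3 passes through 2 substitutions, ending at center (-13/48, -5/24), radius 1/108


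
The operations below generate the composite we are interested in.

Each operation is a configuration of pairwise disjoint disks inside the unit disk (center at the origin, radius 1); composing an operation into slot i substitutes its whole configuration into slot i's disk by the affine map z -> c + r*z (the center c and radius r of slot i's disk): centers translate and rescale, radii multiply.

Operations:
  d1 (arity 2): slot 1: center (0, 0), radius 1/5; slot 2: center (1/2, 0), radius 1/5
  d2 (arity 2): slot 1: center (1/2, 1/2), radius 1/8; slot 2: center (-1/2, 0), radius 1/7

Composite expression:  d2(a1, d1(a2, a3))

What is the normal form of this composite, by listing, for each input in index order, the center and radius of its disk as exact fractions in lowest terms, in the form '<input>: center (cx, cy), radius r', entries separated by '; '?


a1: center (1/2, 1/2), radius 1/8; a2: center (-1/2, 0), radius 1/35; a3: center (-3/7, 0), radius 1/35

Nesting under d2 composes maps z -> c + r*z down each a-path.
input a1: applying the 1 nested substitution gives center (1/2, 1/2), radius 1/8
input a2: applying the 2 nested substitutions gives center (-1/2, 0), radius 1/35
input a3: applying the 2 nested substitutions gives center (-3/7, 0), radius 1/35


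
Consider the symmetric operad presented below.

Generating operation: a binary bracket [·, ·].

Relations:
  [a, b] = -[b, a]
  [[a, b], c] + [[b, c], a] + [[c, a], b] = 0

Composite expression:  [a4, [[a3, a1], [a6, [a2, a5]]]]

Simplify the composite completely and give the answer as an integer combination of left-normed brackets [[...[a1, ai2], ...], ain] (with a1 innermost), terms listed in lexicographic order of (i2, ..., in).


-[[[[[a1, a3], a2], a5], a6], a4] + [[[[[a1, a3], a5], a2], a6], a4] + [[[[[a1, a3], a6], a2], a5], a4] - [[[[[a1, a3], a6], a5], a2], a4]

Left-normed coefficients sit on the a1-initial expansion words.
Composite bracket: [a4, [[a3, a1], [a6, [a2, a5]]]]
Full expansion: 32 signed words from ab - ba (2^5 = 32).
Coefficients come from the a1-initial words:
  the word a1a3a2a5a6a4 carries sign -1 and contributes -[[[[[a1, a3], a2], a5], a6], a4]
  the word a1a3a5a2a6a4 carries sign +1 and contributes +[[[[[a1, a3], a5], a2], a6], a4]
  the word a1a3a6a2a5a4 carries sign +1 and contributes +[[[[[a1, a3], a6], a2], a5], a4]
  the word a1a3a6a5a2a4 carries sign -1 and contributes -[[[[[a1, a3], a6], a5], a2], a4]


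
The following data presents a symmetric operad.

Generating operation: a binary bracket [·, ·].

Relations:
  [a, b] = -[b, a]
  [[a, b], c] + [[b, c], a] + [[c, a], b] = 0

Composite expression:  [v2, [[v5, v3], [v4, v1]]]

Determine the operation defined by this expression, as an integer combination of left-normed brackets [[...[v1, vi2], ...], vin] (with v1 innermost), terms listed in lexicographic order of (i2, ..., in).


[[[[v1, v4], v3], v5], v2] - [[[[v1, v4], v5], v3], v2]

A multilinear Lie element is pinned by v1-initial words (v1 innermost).
Composite bracket: [v2, [[v5, v3], [v4, v1]]]
Each bracket splits as ab - ba, giving 16 signed words (2^4 = 16).
Coefficients come from the v1-initial words:
  from v1v4v3v5v2, sign +1: term +[[[[v1, v4], v3], v5], v2]
  from v1v4v5v3v2, sign -1: term -[[[[v1, v4], v5], v3], v2]


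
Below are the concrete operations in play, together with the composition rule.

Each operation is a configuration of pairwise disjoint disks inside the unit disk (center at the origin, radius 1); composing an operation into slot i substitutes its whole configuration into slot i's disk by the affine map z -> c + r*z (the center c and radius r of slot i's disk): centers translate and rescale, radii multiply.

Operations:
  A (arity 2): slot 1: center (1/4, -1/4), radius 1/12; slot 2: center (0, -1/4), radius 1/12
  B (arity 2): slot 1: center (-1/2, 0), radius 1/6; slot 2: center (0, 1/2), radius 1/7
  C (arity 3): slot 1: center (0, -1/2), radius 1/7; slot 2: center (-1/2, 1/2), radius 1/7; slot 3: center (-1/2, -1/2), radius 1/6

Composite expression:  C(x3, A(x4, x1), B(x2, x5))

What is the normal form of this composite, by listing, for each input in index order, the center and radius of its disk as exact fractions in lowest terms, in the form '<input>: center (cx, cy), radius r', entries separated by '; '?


x1: center (-1/2, 13/28), radius 1/84; x2: center (-7/12, -1/2), radius 1/36; x3: center (0, -1/2), radius 1/7; x4: center (-13/28, 13/28), radius 1/84; x5: center (-1/2, -5/12), radius 1/42

Each x-disk chains the slot maps above it in C; radii multiply.
input x3: applying the 1 nested substitution gives center (0, -1/2), radius 1/7
input x4: applying the 2 nested substitutions gives center (-13/28, 13/28), radius 1/84
input x1: applying the 2 nested substitutions gives center (-1/2, 13/28), radius 1/84
input x2: applying the 2 nested substitutions gives center (-7/12, -1/2), radius 1/36
input x5: applying the 2 nested substitutions gives center (-1/2, -5/12), radius 1/42


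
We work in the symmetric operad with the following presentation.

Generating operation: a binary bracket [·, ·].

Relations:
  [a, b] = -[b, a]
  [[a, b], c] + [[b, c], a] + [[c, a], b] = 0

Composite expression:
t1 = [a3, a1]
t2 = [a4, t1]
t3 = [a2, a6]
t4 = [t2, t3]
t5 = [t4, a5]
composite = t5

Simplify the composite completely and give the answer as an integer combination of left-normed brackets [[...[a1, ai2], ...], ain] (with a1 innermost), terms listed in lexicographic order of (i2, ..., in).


A multilinear Lie element is pinned by a1-initial words (a1 innermost).
Composite bracket: [[[a4, [a3, a1]], [a2, a6]], a5]
Under [a, b] = ab - ba we get 32 signed associative words (2^5 = 32).
Words beginning with a1 determine it all:
  a1a3a4a2a6a5 (sign +1) contributes +[[[[[a1, a3], a4], a2], a6], a5]
  a1a3a4a6a2a5 (sign -1) contributes -[[[[[a1, a3], a4], a6], a2], a5]

[[[[[a1, a3], a4], a2], a6], a5] - [[[[[a1, a3], a4], a6], a2], a5]


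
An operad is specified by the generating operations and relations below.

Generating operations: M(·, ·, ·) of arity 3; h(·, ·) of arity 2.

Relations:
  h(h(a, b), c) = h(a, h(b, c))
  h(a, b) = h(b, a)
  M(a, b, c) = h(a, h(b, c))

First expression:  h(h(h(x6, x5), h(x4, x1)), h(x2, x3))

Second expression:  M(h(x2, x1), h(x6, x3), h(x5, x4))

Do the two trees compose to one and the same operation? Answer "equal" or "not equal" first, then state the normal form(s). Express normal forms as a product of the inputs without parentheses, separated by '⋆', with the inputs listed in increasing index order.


equal — both sides give x1 ⋆ x2 ⋆ x3 ⋆ x4 ⋆ x5 ⋆ x6


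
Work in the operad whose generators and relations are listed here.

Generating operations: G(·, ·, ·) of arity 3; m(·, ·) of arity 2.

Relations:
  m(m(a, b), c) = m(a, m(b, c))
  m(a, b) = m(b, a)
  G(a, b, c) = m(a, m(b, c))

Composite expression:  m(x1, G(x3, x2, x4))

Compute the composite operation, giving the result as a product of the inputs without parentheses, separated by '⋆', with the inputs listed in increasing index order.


Shape and order are irrelevant to m; the x-input set decides.
G(x3, x2, x4) reduces to x3 ⋆ x2 ⋆ x4
m(x1, G(x3, x2, x4)) reduces to x1 ⋆ x3 ⋆ x2 ⋆ x4
commutativity sorts the factors: x1 ⋆ x2 ⋆ x3 ⋆ x4

x1 ⋆ x2 ⋆ x3 ⋆ x4


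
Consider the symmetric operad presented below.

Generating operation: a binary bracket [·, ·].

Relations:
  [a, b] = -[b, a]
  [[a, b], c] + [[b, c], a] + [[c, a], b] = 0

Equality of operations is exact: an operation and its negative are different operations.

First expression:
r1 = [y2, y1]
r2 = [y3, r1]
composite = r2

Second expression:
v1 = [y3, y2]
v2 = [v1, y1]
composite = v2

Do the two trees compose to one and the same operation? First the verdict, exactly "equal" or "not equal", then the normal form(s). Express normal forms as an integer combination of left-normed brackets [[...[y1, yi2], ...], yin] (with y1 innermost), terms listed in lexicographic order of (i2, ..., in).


not equal: they reduce to [[y1, y2], y3] and [[y1, y2], y3] - [[y1, y3], y2]

The first composite normalizes to [[y1, y2], y3]
The second composite normalizes to [[y1, y2], y3] - [[y1, y3], y2]
Different reductions; not equal.


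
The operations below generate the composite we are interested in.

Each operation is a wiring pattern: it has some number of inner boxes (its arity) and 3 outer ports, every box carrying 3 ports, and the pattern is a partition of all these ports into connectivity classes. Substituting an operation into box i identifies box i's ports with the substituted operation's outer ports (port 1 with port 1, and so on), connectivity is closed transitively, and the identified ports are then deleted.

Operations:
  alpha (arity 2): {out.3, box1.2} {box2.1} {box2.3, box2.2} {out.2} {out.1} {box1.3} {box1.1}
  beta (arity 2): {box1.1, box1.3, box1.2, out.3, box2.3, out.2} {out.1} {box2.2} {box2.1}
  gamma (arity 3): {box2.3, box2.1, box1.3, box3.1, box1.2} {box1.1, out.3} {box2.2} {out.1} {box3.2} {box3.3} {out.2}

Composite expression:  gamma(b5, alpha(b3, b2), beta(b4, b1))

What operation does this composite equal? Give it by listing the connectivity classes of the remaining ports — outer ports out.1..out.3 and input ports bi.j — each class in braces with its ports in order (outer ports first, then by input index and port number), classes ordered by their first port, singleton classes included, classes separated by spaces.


Connectivity passes through glued gamma-boundaries; trace each wire chain.
through alpha, on inputs (b3, b2): {out.1} {out.2} {out.3, b3.2} {b2.1} {b2.2, b2.3} {b3.1} {b3.3} (out.j = stage outer ports)
through beta, on inputs (b4, b1): {out.1} {out.2, out.3, b1.3, b4.1, b4.2, b4.3} {b1.1} {b1.2} (out.j = stage outer ports)
through gamma, on inputs (b5, b3, b2, b4, b1): {out.1} {out.2} {out.3, b5.1} {b1.1} {b1.2} {b1.3, b4.1, b4.2, b4.3} {b2.1} {b2.2, b2.3} {b3.1} {b3.2, b5.2, b5.3} {b3.3} (out.j = stage outer ports)

{out.1} {out.2} {out.3, b5.1} {b1.1} {b1.2} {b1.3, b4.1, b4.2, b4.3} {b2.1} {b2.2, b2.3} {b3.1} {b3.2, b5.2, b5.3} {b3.3}


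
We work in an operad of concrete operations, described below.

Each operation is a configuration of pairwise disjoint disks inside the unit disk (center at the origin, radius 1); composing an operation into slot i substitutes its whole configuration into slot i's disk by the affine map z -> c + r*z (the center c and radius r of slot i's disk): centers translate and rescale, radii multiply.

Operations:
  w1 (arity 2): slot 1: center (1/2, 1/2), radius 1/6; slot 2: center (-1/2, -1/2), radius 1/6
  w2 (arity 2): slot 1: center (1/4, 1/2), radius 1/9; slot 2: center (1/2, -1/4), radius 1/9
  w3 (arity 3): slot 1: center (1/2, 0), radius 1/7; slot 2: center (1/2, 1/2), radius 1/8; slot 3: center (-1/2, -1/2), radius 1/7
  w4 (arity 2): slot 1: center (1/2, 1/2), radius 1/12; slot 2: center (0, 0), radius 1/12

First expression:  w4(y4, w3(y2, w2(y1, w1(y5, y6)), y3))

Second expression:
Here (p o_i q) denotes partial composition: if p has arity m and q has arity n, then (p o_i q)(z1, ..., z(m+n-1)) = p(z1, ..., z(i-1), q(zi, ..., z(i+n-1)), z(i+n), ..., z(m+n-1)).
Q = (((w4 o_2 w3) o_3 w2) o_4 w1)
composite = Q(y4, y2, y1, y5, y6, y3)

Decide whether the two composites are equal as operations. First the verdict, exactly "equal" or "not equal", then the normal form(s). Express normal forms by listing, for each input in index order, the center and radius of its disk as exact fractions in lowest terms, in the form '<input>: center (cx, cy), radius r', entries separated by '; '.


equal; the common form is y1: center (17/384, 3/64), radius 1/864; y2: center (1/24, 0), radius 1/84; y3: center (-1/24, -1/24), radius 1/84; y4: center (1/2, 1/2), radius 1/12; y5: center (41/864, 137/3456), radius 1/5184; y6: center (5/108, 133/3456), radius 1/5184


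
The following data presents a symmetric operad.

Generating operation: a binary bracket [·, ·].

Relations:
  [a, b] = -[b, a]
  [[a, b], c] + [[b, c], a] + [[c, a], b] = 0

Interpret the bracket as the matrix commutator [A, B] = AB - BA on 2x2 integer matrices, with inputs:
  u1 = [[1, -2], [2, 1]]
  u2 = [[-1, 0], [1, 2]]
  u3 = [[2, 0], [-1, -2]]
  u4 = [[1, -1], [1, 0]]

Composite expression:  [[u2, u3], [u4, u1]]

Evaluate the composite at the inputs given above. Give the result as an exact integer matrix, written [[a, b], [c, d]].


[u2, u3] = [[0, 0], [1, 0]]
[u4, u1] = [[0, -2], [-2, 0]]
[[u2, u3], [u4, u1]] = [[2, 0], [0, -2]]

[[2, 0], [0, -2]]


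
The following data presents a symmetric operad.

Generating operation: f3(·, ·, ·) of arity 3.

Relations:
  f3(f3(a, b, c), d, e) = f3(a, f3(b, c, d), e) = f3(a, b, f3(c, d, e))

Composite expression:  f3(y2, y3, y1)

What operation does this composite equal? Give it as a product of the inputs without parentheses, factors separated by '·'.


y2 · y3 · y1

Under associativity of f3, the answer is the y's in reading order.
f3(y2, y3, y1) reduces to y2 · y3 · y1


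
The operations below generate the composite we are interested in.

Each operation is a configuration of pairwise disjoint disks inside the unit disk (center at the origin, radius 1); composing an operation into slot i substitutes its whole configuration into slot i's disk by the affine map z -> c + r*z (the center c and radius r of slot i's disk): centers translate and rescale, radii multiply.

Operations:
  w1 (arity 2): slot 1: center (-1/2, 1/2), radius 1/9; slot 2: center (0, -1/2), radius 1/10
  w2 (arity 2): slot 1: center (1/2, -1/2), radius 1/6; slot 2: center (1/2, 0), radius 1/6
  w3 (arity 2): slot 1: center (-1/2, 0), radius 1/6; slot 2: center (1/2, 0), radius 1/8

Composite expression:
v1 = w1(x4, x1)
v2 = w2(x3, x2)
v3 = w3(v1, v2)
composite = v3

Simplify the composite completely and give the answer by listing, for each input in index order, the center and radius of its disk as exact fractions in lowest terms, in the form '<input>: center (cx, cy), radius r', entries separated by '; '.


x1: center (-1/2, -1/12), radius 1/60; x2: center (9/16, 0), radius 1/48; x3: center (9/16, -1/16), radius 1/48; x4: center (-7/12, 1/12), radius 1/54

Nesting under w3 composes maps z -> c + r*z down each x-path.
input x4: composing its 2 substitution steps yields center (-7/12, 1/12), radius 1/54
input x1: composing its 2 substitution steps yields center (-1/2, -1/12), radius 1/60
input x3: composing its 2 substitution steps yields center (9/16, -1/16), radius 1/48
input x2: composing its 2 substitution steps yields center (9/16, 0), radius 1/48


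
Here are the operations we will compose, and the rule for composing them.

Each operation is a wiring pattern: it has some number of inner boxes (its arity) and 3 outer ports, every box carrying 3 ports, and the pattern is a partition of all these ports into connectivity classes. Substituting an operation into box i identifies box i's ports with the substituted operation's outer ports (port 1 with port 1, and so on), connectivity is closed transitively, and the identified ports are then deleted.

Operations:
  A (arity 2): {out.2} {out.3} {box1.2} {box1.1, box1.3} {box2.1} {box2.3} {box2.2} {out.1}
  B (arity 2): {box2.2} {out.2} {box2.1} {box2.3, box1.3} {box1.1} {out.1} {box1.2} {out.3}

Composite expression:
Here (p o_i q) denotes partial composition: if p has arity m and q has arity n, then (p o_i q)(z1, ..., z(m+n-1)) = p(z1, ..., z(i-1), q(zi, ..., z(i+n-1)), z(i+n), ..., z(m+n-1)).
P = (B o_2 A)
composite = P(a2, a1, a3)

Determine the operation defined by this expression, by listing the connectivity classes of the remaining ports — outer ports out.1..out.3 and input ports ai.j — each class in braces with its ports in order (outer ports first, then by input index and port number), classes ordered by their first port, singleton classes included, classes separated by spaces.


{out.1} {out.2} {out.3} {a1.1, a1.3} {a1.2} {a2.1} {a2.2} {a2.3} {a3.1} {a3.2} {a3.3}

Treat the ports identified at B as solder joints: merge, then drop.
after A, the pattern on (a1, a3) reads {out.1} {out.2} {out.3} {a1.1, a1.3} {a1.2} {a3.1} {a3.2} {a3.3} (out.j = its outer ports)
after B, the pattern on (a2, a1, a3) reads {out.1} {out.2} {out.3} {a1.1, a1.3} {a1.2} {a2.1} {a2.2} {a2.3} {a3.1} {a3.2} {a3.3} (out.j = its outer ports)


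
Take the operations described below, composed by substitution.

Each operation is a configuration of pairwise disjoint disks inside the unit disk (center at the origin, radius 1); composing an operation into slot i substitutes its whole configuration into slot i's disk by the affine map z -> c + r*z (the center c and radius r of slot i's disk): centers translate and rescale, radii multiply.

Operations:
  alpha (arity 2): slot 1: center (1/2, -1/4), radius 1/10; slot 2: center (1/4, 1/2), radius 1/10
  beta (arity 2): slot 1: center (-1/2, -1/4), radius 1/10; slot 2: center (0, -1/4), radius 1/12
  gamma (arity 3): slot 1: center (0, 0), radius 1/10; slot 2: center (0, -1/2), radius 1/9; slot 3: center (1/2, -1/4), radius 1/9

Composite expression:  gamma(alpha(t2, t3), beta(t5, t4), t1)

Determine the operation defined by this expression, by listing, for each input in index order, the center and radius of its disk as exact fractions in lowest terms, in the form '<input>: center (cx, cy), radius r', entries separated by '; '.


t1: center (1/2, -1/4), radius 1/9; t2: center (1/20, -1/40), radius 1/100; t3: center (1/40, 1/20), radius 1/100; t4: center (0, -19/36), radius 1/108; t5: center (-1/18, -19/36), radius 1/90

Each t-disk chains the slot maps above it in gamma; radii multiply.
for t2, the 2-step affine chain lands on center (1/20, -1/40), radius 1/100
for t3, the 2-step affine chain lands on center (1/40, 1/20), radius 1/100
for t5, the 2-step affine chain lands on center (-1/18, -19/36), radius 1/90
for t4, the 2-step affine chain lands on center (0, -19/36), radius 1/108
for t1, the 1-step affine chain lands on center (1/2, -1/4), radius 1/9


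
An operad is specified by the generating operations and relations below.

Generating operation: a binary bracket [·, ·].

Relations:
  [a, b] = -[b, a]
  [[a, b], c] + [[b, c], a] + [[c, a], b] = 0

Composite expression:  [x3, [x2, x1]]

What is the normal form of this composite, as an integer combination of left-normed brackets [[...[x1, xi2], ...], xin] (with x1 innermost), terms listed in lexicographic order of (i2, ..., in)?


Antisymmetry and Jacobi reduce to x1-anchored left-normed brackets.
Composite bracket: [x3, [x2, x1]]
Full expansion: 4 signed words from ab - ba (2^2 = 4).
Only words starting with x1 matter:
  x1x2x3 appears with sign +1, giving the term +[[x1, x2], x3]

[[x1, x2], x3]


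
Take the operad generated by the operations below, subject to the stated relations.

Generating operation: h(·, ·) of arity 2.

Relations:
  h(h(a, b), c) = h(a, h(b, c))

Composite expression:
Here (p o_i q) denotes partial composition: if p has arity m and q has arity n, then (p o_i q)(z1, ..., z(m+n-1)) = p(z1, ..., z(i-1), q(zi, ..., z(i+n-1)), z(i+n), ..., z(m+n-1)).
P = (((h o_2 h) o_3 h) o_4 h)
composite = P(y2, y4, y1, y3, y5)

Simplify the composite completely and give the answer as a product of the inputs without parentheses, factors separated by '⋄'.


y2 ⋄ y4 ⋄ y1 ⋄ y3 ⋄ y5

Key point: h is associative — brackets drop, the y-order remains.
h(y3, y5) flattens to y3 ⋄ y5
h(y1, h(y3, y5)) flattens to y1 ⋄ y3 ⋄ y5
h(y4, h(y1, h(y3, y5))) flattens to y4 ⋄ y1 ⋄ y3 ⋄ y5
h(y2, h(y4, h(y1, h(y3, y5)))) flattens to y2 ⋄ y4 ⋄ y1 ⋄ y3 ⋄ y5
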